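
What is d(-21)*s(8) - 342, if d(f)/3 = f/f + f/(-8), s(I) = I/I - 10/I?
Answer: -11031/32 ≈ -344.72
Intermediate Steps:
s(I) = 1 - 10/I
d(f) = 3 - 3*f/8 (d(f) = 3*(f/f + f/(-8)) = 3*(1 + f*(-1/8)) = 3*(1 - f/8) = 3 - 3*f/8)
d(-21)*s(8) - 342 = (3 - 3/8*(-21))*((-10 + 8)/8) - 342 = (3 + 63/8)*((1/8)*(-2)) - 342 = (87/8)*(-1/4) - 342 = -87/32 - 342 = -11031/32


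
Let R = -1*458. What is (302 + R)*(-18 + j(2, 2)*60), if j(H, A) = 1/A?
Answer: -1872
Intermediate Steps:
R = -458
(302 + R)*(-18 + j(2, 2)*60) = (302 - 458)*(-18 + 60/2) = -156*(-18 + (½)*60) = -156*(-18 + 30) = -156*12 = -1872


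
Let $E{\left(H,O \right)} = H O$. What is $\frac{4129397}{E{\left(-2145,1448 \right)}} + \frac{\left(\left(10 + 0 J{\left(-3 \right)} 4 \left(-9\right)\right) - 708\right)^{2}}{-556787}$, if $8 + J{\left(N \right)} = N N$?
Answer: $- \frac{346584609389}{157214377320} \approx -2.2045$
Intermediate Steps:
$J{\left(N \right)} = -8 + N^{2}$ ($J{\left(N \right)} = -8 + N N = -8 + N^{2}$)
$\frac{4129397}{E{\left(-2145,1448 \right)}} + \frac{\left(\left(10 + 0 J{\left(-3 \right)} 4 \left(-9\right)\right) - 708\right)^{2}}{-556787} = \frac{4129397}{\left(-2145\right) 1448} + \frac{\left(\left(10 + 0 \left(-8 + \left(-3\right)^{2}\right) 4 \left(-9\right)\right) - 708\right)^{2}}{-556787} = \frac{4129397}{-3105960} + \left(\left(10 + 0 \left(-8 + 9\right) 4 \left(-9\right)\right) - 708\right)^{2} \left(- \frac{1}{556787}\right) = 4129397 \left(- \frac{1}{3105960}\right) + \left(\left(10 + 0 \cdot 1 \cdot 4 \left(-9\right)\right) - 708\right)^{2} \left(- \frac{1}{556787}\right) = - \frac{4129397}{3105960} + \left(\left(10 + 0 \cdot 4 \left(-9\right)\right) - 708\right)^{2} \left(- \frac{1}{556787}\right) = - \frac{4129397}{3105960} + \left(\left(10 + 0 \left(-9\right)\right) - 708\right)^{2} \left(- \frac{1}{556787}\right) = - \frac{4129397}{3105960} + \left(\left(10 + 0\right) - 708\right)^{2} \left(- \frac{1}{556787}\right) = - \frac{4129397}{3105960} + \left(10 - 708\right)^{2} \left(- \frac{1}{556787}\right) = - \frac{4129397}{3105960} + \left(-698\right)^{2} \left(- \frac{1}{556787}\right) = - \frac{4129397}{3105960} + 487204 \left(- \frac{1}{556787}\right) = - \frac{4129397}{3105960} - \frac{487204}{556787} = - \frac{346584609389}{157214377320}$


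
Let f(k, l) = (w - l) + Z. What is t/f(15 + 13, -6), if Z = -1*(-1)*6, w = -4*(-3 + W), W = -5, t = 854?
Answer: 427/22 ≈ 19.409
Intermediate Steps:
w = 32 (w = -4*(-3 - 5) = -4*(-8) = 32)
Z = 6 (Z = 1*6 = 6)
f(k, l) = 38 - l (f(k, l) = (32 - l) + 6 = 38 - l)
t/f(15 + 13, -6) = 854/(38 - 1*(-6)) = 854/(38 + 6) = 854/44 = 854*(1/44) = 427/22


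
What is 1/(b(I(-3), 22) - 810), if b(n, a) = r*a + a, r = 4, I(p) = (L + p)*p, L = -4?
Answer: -1/700 ≈ -0.0014286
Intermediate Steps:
I(p) = p*(-4 + p) (I(p) = (-4 + p)*p = p*(-4 + p))
b(n, a) = 5*a (b(n, a) = 4*a + a = 5*a)
1/(b(I(-3), 22) - 810) = 1/(5*22 - 810) = 1/(110 - 810) = 1/(-700) = -1/700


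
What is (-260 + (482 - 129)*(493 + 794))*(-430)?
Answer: -195241930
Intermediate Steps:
(-260 + (482 - 129)*(493 + 794))*(-430) = (-260 + 353*1287)*(-430) = (-260 + 454311)*(-430) = 454051*(-430) = -195241930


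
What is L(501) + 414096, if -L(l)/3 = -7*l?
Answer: 424617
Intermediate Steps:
L(l) = 21*l (L(l) = -(-21)*l = 21*l)
L(501) + 414096 = 21*501 + 414096 = 10521 + 414096 = 424617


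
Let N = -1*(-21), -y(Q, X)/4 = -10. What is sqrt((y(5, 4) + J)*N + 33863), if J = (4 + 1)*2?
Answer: sqrt(34913) ≈ 186.85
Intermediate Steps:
y(Q, X) = 40 (y(Q, X) = -4*(-10) = 40)
N = 21
J = 10 (J = 5*2 = 10)
sqrt((y(5, 4) + J)*N + 33863) = sqrt((40 + 10)*21 + 33863) = sqrt(50*21 + 33863) = sqrt(1050 + 33863) = sqrt(34913)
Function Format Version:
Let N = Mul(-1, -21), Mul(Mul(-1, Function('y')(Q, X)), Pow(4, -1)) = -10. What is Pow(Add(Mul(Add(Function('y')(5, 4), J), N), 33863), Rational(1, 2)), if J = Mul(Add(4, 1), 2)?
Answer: Pow(34913, Rational(1, 2)) ≈ 186.85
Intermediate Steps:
Function('y')(Q, X) = 40 (Function('y')(Q, X) = Mul(-4, -10) = 40)
N = 21
J = 10 (J = Mul(5, 2) = 10)
Pow(Add(Mul(Add(Function('y')(5, 4), J), N), 33863), Rational(1, 2)) = Pow(Add(Mul(Add(40, 10), 21), 33863), Rational(1, 2)) = Pow(Add(Mul(50, 21), 33863), Rational(1, 2)) = Pow(Add(1050, 33863), Rational(1, 2)) = Pow(34913, Rational(1, 2))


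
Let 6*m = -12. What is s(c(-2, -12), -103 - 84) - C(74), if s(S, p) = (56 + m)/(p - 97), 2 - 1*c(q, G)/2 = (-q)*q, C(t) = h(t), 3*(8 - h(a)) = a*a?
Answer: 774103/426 ≈ 1817.1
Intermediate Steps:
h(a) = 8 - a²/3 (h(a) = 8 - a*a/3 = 8 - a²/3)
C(t) = 8 - t²/3
m = -2 (m = (⅙)*(-12) = -2)
c(q, G) = 4 + 2*q² (c(q, G) = 4 - 2*(-q)*q = 4 - (-2)*q² = 4 + 2*q²)
s(S, p) = 54/(-97 + p) (s(S, p) = (56 - 2)/(p - 97) = 54/(-97 + p))
s(c(-2, -12), -103 - 84) - C(74) = 54/(-97 + (-103 - 84)) - (8 - ⅓*74²) = 54/(-97 - 187) - (8 - ⅓*5476) = 54/(-284) - (8 - 5476/3) = 54*(-1/284) - 1*(-5452/3) = -27/142 + 5452/3 = 774103/426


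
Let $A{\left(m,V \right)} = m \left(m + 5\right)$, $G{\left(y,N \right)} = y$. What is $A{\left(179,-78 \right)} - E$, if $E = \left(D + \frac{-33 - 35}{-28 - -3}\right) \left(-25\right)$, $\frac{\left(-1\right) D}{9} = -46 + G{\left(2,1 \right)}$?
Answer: $42904$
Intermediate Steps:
$A{\left(m,V \right)} = m \left(5 + m\right)$
$D = 396$ ($D = - 9 \left(-46 + 2\right) = \left(-9\right) \left(-44\right) = 396$)
$E = -9968$ ($E = \left(396 + \frac{-33 - 35}{-28 - -3}\right) \left(-25\right) = \left(396 - \frac{68}{-28 + \left(-6 + 9\right)}\right) \left(-25\right) = \left(396 - \frac{68}{-28 + 3}\right) \left(-25\right) = \left(396 - \frac{68}{-25}\right) \left(-25\right) = \left(396 - - \frac{68}{25}\right) \left(-25\right) = \left(396 + \frac{68}{25}\right) \left(-25\right) = \frac{9968}{25} \left(-25\right) = -9968$)
$A{\left(179,-78 \right)} - E = 179 \left(5 + 179\right) - -9968 = 179 \cdot 184 + 9968 = 32936 + 9968 = 42904$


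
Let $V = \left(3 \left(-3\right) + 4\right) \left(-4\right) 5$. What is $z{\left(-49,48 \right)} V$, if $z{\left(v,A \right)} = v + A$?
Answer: $-100$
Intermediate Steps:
$z{\left(v,A \right)} = A + v$
$V = 100$ ($V = \left(-9 + 4\right) \left(-4\right) 5 = \left(-5\right) \left(-4\right) 5 = 20 \cdot 5 = 100$)
$z{\left(-49,48 \right)} V = \left(48 - 49\right) 100 = \left(-1\right) 100 = -100$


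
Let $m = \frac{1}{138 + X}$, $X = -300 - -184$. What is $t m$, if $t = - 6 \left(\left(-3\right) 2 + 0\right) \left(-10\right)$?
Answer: $- \frac{180}{11} \approx -16.364$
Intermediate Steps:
$X = -116$ ($X = -300 + 184 = -116$)
$m = \frac{1}{22}$ ($m = \frac{1}{138 - 116} = \frac{1}{22} \approx 0.045455$)
$t = -360$ ($t = - 6 \left(-6 + 0\right) \left(-10\right) = \left(-6\right) \left(-6\right) \left(-10\right) = 36 \left(-10\right) = -360$)
$t m = \left(-360\right) \frac{1}{22} = - \frac{180}{11}$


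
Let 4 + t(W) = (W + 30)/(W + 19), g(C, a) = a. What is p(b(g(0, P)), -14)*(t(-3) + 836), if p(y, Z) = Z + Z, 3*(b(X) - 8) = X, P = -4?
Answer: -93373/4 ≈ -23343.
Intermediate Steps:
b(X) = 8 + X/3
p(y, Z) = 2*Z
t(W) = -4 + (30 + W)/(19 + W) (t(W) = -4 + (W + 30)/(W + 19) = -4 + (30 + W)/(19 + W))
p(b(g(0, P)), -14)*(t(-3) + 836) = (2*(-14))*((-46 - 3*(-3))/(19 - 3) + 836) = -28*((-46 + 9)/16 + 836) = -28*((1/16)*(-37) + 836) = -28*(-37/16 + 836) = -28*13339/16 = -93373/4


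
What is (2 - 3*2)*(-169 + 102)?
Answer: 268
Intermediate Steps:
(2 - 3*2)*(-169 + 102) = (2 - 6)*(-67) = -4*(-67) = 268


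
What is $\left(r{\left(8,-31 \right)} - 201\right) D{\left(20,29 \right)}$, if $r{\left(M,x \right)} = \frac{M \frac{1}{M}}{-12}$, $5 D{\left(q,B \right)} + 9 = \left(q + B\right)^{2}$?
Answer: $- \frac{1442974}{15} \approx -96198.0$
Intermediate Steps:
$D{\left(q,B \right)} = - \frac{9}{5} + \frac{\left(B + q\right)^{2}}{5}$ ($D{\left(q,B \right)} = - \frac{9}{5} + \frac{\left(q + B\right)^{2}}{5} = - \frac{9}{5} + \frac{\left(B + q\right)^{2}}{5}$)
$r{\left(M,x \right)} = - \frac{1}{12}$ ($r{\left(M,x \right)} = 1 \left(- \frac{1}{12}\right) = - \frac{1}{12}$)
$\left(r{\left(8,-31 \right)} - 201\right) D{\left(20,29 \right)} = \left(- \frac{1}{12} - 201\right) \left(- \frac{9}{5} + \frac{\left(29 + 20\right)^{2}}{5}\right) = - \frac{2413 \left(- \frac{9}{5} + \frac{49^{2}}{5}\right)}{12} = - \frac{2413 \left(- \frac{9}{5} + \frac{1}{5} \cdot 2401\right)}{12} = - \frac{2413 \left(- \frac{9}{5} + \frac{2401}{5}\right)}{12} = \left(- \frac{2413}{12}\right) \frac{2392}{5} = - \frac{1442974}{15}$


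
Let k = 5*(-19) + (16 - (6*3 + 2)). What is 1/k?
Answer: -1/99 ≈ -0.010101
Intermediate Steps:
k = -99 (k = -95 + (16 - (18 + 2)) = -95 + (16 - 1*20) = -95 + (16 - 20) = -95 - 4 = -99)
1/k = 1/(-99) = -1/99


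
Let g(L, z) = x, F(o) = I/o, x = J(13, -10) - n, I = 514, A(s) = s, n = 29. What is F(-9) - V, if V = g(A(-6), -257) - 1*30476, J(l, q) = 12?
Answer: 273923/9 ≈ 30436.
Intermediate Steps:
x = -17 (x = 12 - 1*29 = 12 - 29 = -17)
F(o) = 514/o
g(L, z) = -17
V = -30493 (V = -17 - 1*30476 = -17 - 30476 = -30493)
F(-9) - V = 514/(-9) - 1*(-30493) = 514*(-1/9) + 30493 = -514/9 + 30493 = 273923/9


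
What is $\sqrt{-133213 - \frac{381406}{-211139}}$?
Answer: $\frac{i \sqrt{5938512025280939}}{211139} \approx 364.98 i$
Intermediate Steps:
$\sqrt{-133213 - \frac{381406}{-211139}} = \sqrt{-133213 - - \frac{381406}{211139}} = \sqrt{-133213 + \frac{381406}{211139}} = \sqrt{- \frac{28126078201}{211139}} = \frac{i \sqrt{5938512025280939}}{211139}$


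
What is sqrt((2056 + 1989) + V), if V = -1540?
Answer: sqrt(2505) ≈ 50.050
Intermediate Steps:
sqrt((2056 + 1989) + V) = sqrt((2056 + 1989) - 1540) = sqrt(4045 - 1540) = sqrt(2505)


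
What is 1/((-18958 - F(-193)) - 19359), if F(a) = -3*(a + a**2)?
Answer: 1/72851 ≈ 1.3727e-5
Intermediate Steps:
F(a) = -3*a - 3*a**2
1/((-18958 - F(-193)) - 19359) = 1/((-18958 - (-3)*(-193)*(1 - 193)) - 19359) = 1/((-18958 - (-3)*(-193)*(-192)) - 19359) = 1/((-18958 - 1*(-111168)) - 19359) = 1/((-18958 + 111168) - 19359) = 1/(92210 - 19359) = 1/72851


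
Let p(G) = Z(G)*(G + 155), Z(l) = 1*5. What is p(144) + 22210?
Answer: 23705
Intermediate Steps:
Z(l) = 5
p(G) = 775 + 5*G (p(G) = 5*(G + 155) = 5*(155 + G) = 775 + 5*G)
p(144) + 22210 = (775 + 5*144) + 22210 = (775 + 720) + 22210 = 1495 + 22210 = 23705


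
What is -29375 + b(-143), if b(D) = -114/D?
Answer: -4200511/143 ≈ -29374.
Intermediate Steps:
-29375 + b(-143) = -29375 - 114/(-143) = -29375 - 114*(-1/143) = -29375 + 114/143 = -4200511/143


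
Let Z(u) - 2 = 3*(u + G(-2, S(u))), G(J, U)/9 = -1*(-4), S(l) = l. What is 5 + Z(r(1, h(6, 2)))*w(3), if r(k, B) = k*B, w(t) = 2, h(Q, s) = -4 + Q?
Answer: 237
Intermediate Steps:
r(k, B) = B*k
G(J, U) = 36 (G(J, U) = 9*(-1*(-4)) = 9*4 = 36)
Z(u) = 110 + 3*u (Z(u) = 2 + 3*(u + 36) = 2 + 3*(36 + u) = 2 + (108 + 3*u) = 110 + 3*u)
5 + Z(r(1, h(6, 2)))*w(3) = 5 + (110 + 3*((-4 + 6)*1))*2 = 5 + (110 + 3*(2*1))*2 = 5 + (110 + 3*2)*2 = 5 + (110 + 6)*2 = 5 + 116*2 = 5 + 232 = 237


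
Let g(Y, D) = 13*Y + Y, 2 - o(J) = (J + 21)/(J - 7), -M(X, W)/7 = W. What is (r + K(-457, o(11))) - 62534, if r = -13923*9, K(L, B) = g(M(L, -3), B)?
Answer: -187547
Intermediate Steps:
M(X, W) = -7*W
o(J) = 2 - (21 + J)/(-7 + J) (o(J) = 2 - (J + 21)/(J - 7) = 2 - (21 + J)/(-7 + J))
g(Y, D) = 14*Y
K(L, B) = 294 (K(L, B) = 14*(-7*(-3)) = 14*21 = 294)
r = -125307
(r + K(-457, o(11))) - 62534 = (-125307 + 294) - 62534 = -125013 - 62534 = -187547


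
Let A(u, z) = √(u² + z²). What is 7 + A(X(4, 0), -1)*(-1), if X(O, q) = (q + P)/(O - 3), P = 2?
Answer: 7 - √5 ≈ 4.7639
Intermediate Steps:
X(O, q) = (2 + q)/(-3 + O) (X(O, q) = (q + 2)/(O - 3) = (2 + q)/(-3 + O))
7 + A(X(4, 0), -1)*(-1) = 7 + √(((2 + 0)/(-3 + 4))² + (-1)²)*(-1) = 7 + √((2/1)² + 1)*(-1) = 7 + √((1*2)² + 1)*(-1) = 7 + √(2² + 1)*(-1) = 7 + √(4 + 1)*(-1) = 7 + √5*(-1) = 7 - √5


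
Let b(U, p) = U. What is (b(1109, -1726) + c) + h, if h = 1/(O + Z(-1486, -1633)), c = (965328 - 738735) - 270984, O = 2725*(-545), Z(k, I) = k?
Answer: -64343497303/1486611 ≈ -43282.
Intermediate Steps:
O = -1485125
c = -44391 (c = 226593 - 270984 = -44391)
h = -1/1486611 (h = 1/(-1485125 - 1486) = 1/(-1486611) = -1/1486611 ≈ -6.7267e-7)
(b(1109, -1726) + c) + h = (1109 - 44391) - 1/1486611 = -43282 - 1/1486611 = -64343497303/1486611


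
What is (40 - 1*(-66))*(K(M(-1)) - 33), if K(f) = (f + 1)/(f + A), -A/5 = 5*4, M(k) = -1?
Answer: -3498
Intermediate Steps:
A = -100 (A = -25*4 = -5*20 = -100)
K(f) = (1 + f)/(-100 + f) (K(f) = (f + 1)/(f - 100) = (1 + f)/(-100 + f))
(40 - 1*(-66))*(K(M(-1)) - 33) = (40 - 1*(-66))*((1 - 1)/(-100 - 1) - 33) = (40 + 66)*(0/(-101) - 33) = 106*(-1/101*0 - 33) = 106*(0 - 33) = 106*(-33) = -3498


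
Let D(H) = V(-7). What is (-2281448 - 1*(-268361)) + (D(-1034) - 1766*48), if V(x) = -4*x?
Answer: -2097827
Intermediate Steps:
D(H) = 28 (D(H) = -4*(-7) = 28)
(-2281448 - 1*(-268361)) + (D(-1034) - 1766*48) = (-2281448 - 1*(-268361)) + (28 - 1766*48) = (-2281448 + 268361) + (28 - 1*84768) = -2013087 + (28 - 84768) = -2013087 - 84740 = -2097827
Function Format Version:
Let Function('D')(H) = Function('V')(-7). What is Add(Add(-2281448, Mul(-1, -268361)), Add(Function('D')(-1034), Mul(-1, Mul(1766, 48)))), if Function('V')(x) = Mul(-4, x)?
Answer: -2097827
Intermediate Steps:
Function('D')(H) = 28 (Function('D')(H) = Mul(-4, -7) = 28)
Add(Add(-2281448, Mul(-1, -268361)), Add(Function('D')(-1034), Mul(-1, Mul(1766, 48)))) = Add(Add(-2281448, Mul(-1, -268361)), Add(28, Mul(-1, Mul(1766, 48)))) = Add(Add(-2281448, 268361), Add(28, Mul(-1, 84768))) = Add(-2013087, Add(28, -84768)) = Add(-2013087, -84740) = -2097827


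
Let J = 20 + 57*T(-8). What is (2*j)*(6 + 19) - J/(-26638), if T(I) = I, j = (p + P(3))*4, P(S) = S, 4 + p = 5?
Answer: 10654982/13319 ≈ 799.98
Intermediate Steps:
p = 1 (p = -4 + 5 = 1)
j = 16 (j = (1 + 3)*4 = 4*4 = 16)
J = -436 (J = 20 + 57*(-8) = 20 - 456 = -436)
(2*j)*(6 + 19) - J/(-26638) = (2*16)*(6 + 19) - (-436)/(-26638) = 32*25 - (-436)*(-1)/26638 = 800 - 1*218/13319 = 800 - 218/13319 = 10654982/13319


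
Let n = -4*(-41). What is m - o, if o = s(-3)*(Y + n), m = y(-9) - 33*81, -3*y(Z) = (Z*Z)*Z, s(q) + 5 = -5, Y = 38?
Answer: -410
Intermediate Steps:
n = 164
s(q) = -10 (s(q) = -5 - 5 = -10)
y(Z) = -Z³/3 (y(Z) = -Z*Z*Z/3 = -Z²*Z/3 = -Z³/3)
m = -2430 (m = -⅓*(-9)³ - 33*81 = -⅓*(-729) - 2673 = 243 - 2673 = -2430)
o = -2020 (o = -10*(38 + 164) = -10*202 = -2020)
m - o = -2430 - 1*(-2020) = -2430 + 2020 = -410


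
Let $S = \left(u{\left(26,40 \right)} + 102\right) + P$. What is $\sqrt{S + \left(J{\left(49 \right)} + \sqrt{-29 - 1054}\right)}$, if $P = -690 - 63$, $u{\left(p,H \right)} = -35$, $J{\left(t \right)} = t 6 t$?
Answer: $\sqrt{13720 + 19 i \sqrt{3}} \approx 117.13 + 0.1405 i$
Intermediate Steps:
$J{\left(t \right)} = 6 t^{2}$ ($J{\left(t \right)} = 6 t t = 6 t^{2}$)
$P = -753$ ($P = -690 - 63 = -753$)
$S = -686$ ($S = \left(-35 + 102\right) - 753 = 67 - 753 = -686$)
$\sqrt{S + \left(J{\left(49 \right)} + \sqrt{-29 - 1054}\right)} = \sqrt{-686 + \left(6 \cdot 49^{2} + \sqrt{-29 - 1054}\right)} = \sqrt{-686 + \left(6 \cdot 2401 + \sqrt{-1083}\right)} = \sqrt{-686 + \left(14406 + 19 i \sqrt{3}\right)} = \sqrt{13720 + 19 i \sqrt{3}}$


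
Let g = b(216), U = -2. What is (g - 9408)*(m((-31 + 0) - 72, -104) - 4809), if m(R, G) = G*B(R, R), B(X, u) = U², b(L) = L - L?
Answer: 49156800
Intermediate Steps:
b(L) = 0
g = 0
B(X, u) = 4 (B(X, u) = (-2)² = 4)
m(R, G) = 4*G (m(R, G) = G*4 = 4*G)
(g - 9408)*(m((-31 + 0) - 72, -104) - 4809) = (0 - 9408)*(4*(-104) - 4809) = -9408*(-416 - 4809) = -9408*(-5225) = 49156800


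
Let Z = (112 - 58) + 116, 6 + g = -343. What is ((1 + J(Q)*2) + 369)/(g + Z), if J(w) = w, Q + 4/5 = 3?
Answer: -1872/895 ≈ -2.0916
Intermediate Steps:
Q = 11/5 (Q = -⅘ + 3 = 11/5 ≈ 2.2000)
g = -349 (g = -6 - 343 = -349)
Z = 170 (Z = 54 + 116 = 170)
((1 + J(Q)*2) + 369)/(g + Z) = ((1 + (11/5)*2) + 369)/(-349 + 170) = ((1 + 22/5) + 369)/(-179) = (27/5 + 369)*(-1/179) = (1872/5)*(-1/179) = -1872/895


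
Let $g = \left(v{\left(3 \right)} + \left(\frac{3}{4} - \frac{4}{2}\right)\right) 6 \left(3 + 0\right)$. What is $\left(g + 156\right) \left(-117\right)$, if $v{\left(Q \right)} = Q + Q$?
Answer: $- \frac{56511}{2} \approx -28256.0$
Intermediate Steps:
$v{\left(Q \right)} = 2 Q$
$g = \frac{171}{2}$ ($g = \left(2 \cdot 3 + \left(\frac{3}{4} - \frac{4}{2}\right)\right) 6 \left(3 + 0\right) = \left(6 + \left(3 \cdot \frac{1}{4} - 2\right)\right) 6 \cdot 3 = \left(6 + \left(\frac{3}{4} - 2\right)\right) 18 = \left(6 - \frac{5}{4}\right) 18 = \frac{19}{4} \cdot 18 = \frac{171}{2} \approx 85.5$)
$\left(g + 156\right) \left(-117\right) = \left(\frac{171}{2} + 156\right) \left(-117\right) = \frac{483}{2} \left(-117\right) = - \frac{56511}{2}$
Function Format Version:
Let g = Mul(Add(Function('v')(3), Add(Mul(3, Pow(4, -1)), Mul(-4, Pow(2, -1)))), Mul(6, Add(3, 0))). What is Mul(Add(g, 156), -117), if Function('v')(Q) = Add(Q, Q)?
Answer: Rational(-56511, 2) ≈ -28256.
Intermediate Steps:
Function('v')(Q) = Mul(2, Q)
g = Rational(171, 2) (g = Mul(Add(Mul(2, 3), Add(Mul(3, Pow(4, -1)), Mul(-4, Pow(2, -1)))), Mul(6, Add(3, 0))) = Mul(Add(6, Add(Mul(3, Rational(1, 4)), Mul(-4, Rational(1, 2)))), Mul(6, 3)) = Mul(Add(6, Add(Rational(3, 4), -2)), 18) = Mul(Add(6, Rational(-5, 4)), 18) = Mul(Rational(19, 4), 18) = Rational(171, 2) ≈ 85.500)
Mul(Add(g, 156), -117) = Mul(Add(Rational(171, 2), 156), -117) = Mul(Rational(483, 2), -117) = Rational(-56511, 2)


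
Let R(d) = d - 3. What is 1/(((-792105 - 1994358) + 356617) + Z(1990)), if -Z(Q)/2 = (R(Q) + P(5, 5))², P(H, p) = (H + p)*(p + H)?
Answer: -1/11140984 ≈ -8.9759e-8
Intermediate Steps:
P(H, p) = (H + p)² (P(H, p) = (H + p)*(H + p) = (H + p)²)
R(d) = -3 + d
Z(Q) = -2*(97 + Q)² (Z(Q) = -2*((-3 + Q) + (5 + 5)²)² = -2*((-3 + Q) + 10²)² = -2*((-3 + Q) + 100)² = -2*(97 + Q)²)
1/(((-792105 - 1994358) + 356617) + Z(1990)) = 1/(((-792105 - 1994358) + 356617) - 2*(97 + 1990)²) = 1/((-2786463 + 356617) - 2*2087²) = 1/(-2429846 - 2*4355569) = 1/(-2429846 - 8711138) = 1/(-11140984) = -1/11140984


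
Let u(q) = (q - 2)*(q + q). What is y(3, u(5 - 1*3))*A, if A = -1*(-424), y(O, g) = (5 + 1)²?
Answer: 15264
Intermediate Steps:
u(q) = 2*q*(-2 + q) (u(q) = (-2 + q)*(2*q) = 2*q*(-2 + q))
y(O, g) = 36 (y(O, g) = 6² = 36)
A = 424
y(3, u(5 - 1*3))*A = 36*424 = 15264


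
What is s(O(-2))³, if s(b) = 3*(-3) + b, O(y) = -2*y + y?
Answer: -343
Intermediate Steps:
O(y) = -y
s(b) = -9 + b
s(O(-2))³ = (-9 - 1*(-2))³ = (-9 + 2)³ = (-7)³ = -343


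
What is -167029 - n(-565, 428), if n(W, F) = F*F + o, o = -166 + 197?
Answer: -350244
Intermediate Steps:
o = 31
n(W, F) = 31 + F² (n(W, F) = F*F + 31 = F² + 31 = 31 + F²)
-167029 - n(-565, 428) = -167029 - (31 + 428²) = -167029 - (31 + 183184) = -167029 - 1*183215 = -167029 - 183215 = -350244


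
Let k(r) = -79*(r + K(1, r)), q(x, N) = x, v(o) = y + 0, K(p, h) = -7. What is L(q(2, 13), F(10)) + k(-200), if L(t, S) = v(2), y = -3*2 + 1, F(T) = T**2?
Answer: 16348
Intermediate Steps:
y = -5 (y = -6 + 1 = -5)
v(o) = -5 (v(o) = -5 + 0 = -5)
k(r) = 553 - 79*r (k(r) = -79*(r - 7) = -79*(-7 + r) = 553 - 79*r)
L(t, S) = -5
L(q(2, 13), F(10)) + k(-200) = -5 + (553 - 79*(-200)) = -5 + (553 + 15800) = -5 + 16353 = 16348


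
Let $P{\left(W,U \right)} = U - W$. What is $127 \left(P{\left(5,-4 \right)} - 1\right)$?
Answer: $-1270$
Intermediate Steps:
$127 \left(P{\left(5,-4 \right)} - 1\right) = 127 \left(\left(-4 - 5\right) - 1\right) = 127 \left(-9 - 1\right) = 127 \left(-10\right) = -1270$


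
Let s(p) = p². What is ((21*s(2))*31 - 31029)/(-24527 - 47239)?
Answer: 9475/23922 ≈ 0.39608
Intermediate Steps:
((21*s(2))*31 - 31029)/(-24527 - 47239) = ((21*2²)*31 - 31029)/(-24527 - 47239) = ((21*4)*31 - 31029)/(-71766) = (84*31 - 31029)*(-1/71766) = (2604 - 31029)*(-1/71766) = -28425*(-1/71766) = 9475/23922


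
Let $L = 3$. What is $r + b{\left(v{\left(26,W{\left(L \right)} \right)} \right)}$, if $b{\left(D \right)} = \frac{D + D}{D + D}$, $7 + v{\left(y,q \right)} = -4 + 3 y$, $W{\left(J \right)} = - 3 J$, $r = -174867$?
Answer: $-174866$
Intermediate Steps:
$v{\left(y,q \right)} = -11 + 3 y$ ($v{\left(y,q \right)} = -7 + \left(-4 + 3 y\right) = -11 + 3 y$)
$b{\left(D \right)} = 1$ ($b{\left(D \right)} = \frac{2 D}{2 D} = 2 D \frac{1}{2 D} = 1$)
$r + b{\left(v{\left(26,W{\left(L \right)} \right)} \right)} = -174867 + 1 = -174866$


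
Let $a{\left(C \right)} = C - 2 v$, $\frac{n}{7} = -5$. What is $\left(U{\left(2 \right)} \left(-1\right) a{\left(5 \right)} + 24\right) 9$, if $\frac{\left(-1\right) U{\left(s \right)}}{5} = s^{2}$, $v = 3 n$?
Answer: $38916$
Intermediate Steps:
$n = -35$ ($n = 7 \left(-5\right) = -35$)
$v = -105$ ($v = 3 \left(-35\right) = -105$)
$U{\left(s \right)} = - 5 s^{2}$
$a{\left(C \right)} = 210 + C$ ($a{\left(C \right)} = C - -210 = C + 210 = 210 + C$)
$\left(U{\left(2 \right)} \left(-1\right) a{\left(5 \right)} + 24\right) 9 = \left(- 5 \cdot 2^{2} \left(-1\right) \left(210 + 5\right) + 24\right) 9 = \left(\left(-5\right) 4 \left(-1\right) 215 + 24\right) 9 = \left(\left(-20\right) \left(-1\right) 215 + 24\right) 9 = \left(20 \cdot 215 + 24\right) 9 = \left(4300 + 24\right) 9 = 4324 \cdot 9 = 38916$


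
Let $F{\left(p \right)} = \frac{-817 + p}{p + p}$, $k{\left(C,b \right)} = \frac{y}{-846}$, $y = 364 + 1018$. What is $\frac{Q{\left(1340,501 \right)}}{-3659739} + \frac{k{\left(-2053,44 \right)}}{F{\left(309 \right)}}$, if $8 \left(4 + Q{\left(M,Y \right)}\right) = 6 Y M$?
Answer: $\frac{26938024337}{14563321394} \approx 1.8497$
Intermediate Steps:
$y = 1382$
$k{\left(C,b \right)} = - \frac{691}{423}$ ($k{\left(C,b \right)} = \frac{1382}{-846} = 1382 \left(- \frac{1}{846}\right) = - \frac{691}{423}$)
$F{\left(p \right)} = \frac{-817 + p}{2 p}$
$Q{\left(M,Y \right)} = -4 + \frac{3 M Y}{4}$ ($Q{\left(M,Y \right)} = -4 + \frac{6 Y M}{8} = -4 + \frac{6 M Y}{8} = -4 + \frac{3 M Y}{4}$)
$\frac{Q{\left(1340,501 \right)}}{-3659739} + \frac{k{\left(-2053,44 \right)}}{F{\left(309 \right)}} = \frac{-4 + \frac{3}{4} \cdot 1340 \cdot 501}{-3659739} - \frac{691}{423 \frac{-817 + 309}{2 \cdot 309}} = \left(-4 + 503505\right) \left(- \frac{1}{3659739}\right) - \frac{691}{423 \cdot \frac{1}{2} \cdot \frac{1}{309} \left(-508\right)} = 503501 \left(- \frac{1}{3659739}\right) - \frac{691}{423 \left(- \frac{254}{309}\right)} = - \frac{503501}{3659739} - - \frac{71173}{35814} = - \frac{503501}{3659739} + \frac{71173}{35814} = \frac{26938024337}{14563321394}$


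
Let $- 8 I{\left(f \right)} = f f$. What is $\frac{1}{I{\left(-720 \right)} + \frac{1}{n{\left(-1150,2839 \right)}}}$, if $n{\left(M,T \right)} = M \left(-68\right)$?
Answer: $- \frac{78200}{5067359999} \approx -1.5432 \cdot 10^{-5}$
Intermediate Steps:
$n{\left(M,T \right)} = - 68 M$
$I{\left(f \right)} = - \frac{f^{2}}{8}$ ($I{\left(f \right)} = - \frac{f f}{8} = - \frac{f^{2}}{8}$)
$\frac{1}{I{\left(-720 \right)} + \frac{1}{n{\left(-1150,2839 \right)}}} = \frac{1}{- \frac{\left(-720\right)^{2}}{8} + \frac{1}{\left(-68\right) \left(-1150\right)}} = \frac{1}{\left(- \frac{1}{8}\right) 518400 + \frac{1}{78200}} = \frac{1}{-64800 + \frac{1}{78200}} = \frac{1}{- \frac{5067359999}{78200}} = - \frac{78200}{5067359999}$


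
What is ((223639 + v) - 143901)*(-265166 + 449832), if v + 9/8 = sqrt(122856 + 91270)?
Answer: 58898759035/4 + 184666*sqrt(214126) ≈ 1.4810e+10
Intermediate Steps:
v = -9/8 + sqrt(214126) (v = -9/8 + sqrt(122856 + 91270) = -9/8 + sqrt(214126) ≈ 461.61)
((223639 + v) - 143901)*(-265166 + 449832) = ((223639 + (-9/8 + sqrt(214126))) - 143901)*(-265166 + 449832) = ((1789103/8 + sqrt(214126)) - 143901)*184666 = (637895/8 + sqrt(214126))*184666 = 58898759035/4 + 184666*sqrt(214126)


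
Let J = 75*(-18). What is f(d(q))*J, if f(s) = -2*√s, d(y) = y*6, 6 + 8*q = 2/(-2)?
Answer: 1350*I*√21 ≈ 6186.5*I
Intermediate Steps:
q = -7/8 (q = -¾ + (2/(-2))/8 = -¾ + (2*(-½))/8 = -¾ + (⅛)*(-1) = -¾ - ⅛ = -7/8 ≈ -0.87500)
d(y) = 6*y
J = -1350
f(d(q))*J = -2*I*√21/2*(-1350) = -I*√21*(-1350) = 1350*I*√21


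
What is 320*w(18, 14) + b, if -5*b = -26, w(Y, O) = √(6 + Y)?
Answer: 26/5 + 640*√6 ≈ 1572.9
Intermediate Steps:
b = 26/5 (b = -⅕*(-26) = 26/5 ≈ 5.2000)
320*w(18, 14) + b = 320*√(6 + 18) + 26/5 = 320*√24 + 26/5 = 320*(2*√6) + 26/5 = 640*√6 + 26/5 = 26/5 + 640*√6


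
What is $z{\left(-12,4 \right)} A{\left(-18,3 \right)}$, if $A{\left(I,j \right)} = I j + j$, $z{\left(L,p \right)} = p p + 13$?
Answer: $-1479$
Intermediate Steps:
$z{\left(L,p \right)} = 13 + p^{2}$ ($z{\left(L,p \right)} = p^{2} + 13 = 13 + p^{2}$)
$A{\left(I,j \right)} = j + I j$
$z{\left(-12,4 \right)} A{\left(-18,3 \right)} = \left(13 + 4^{2}\right) 3 \left(1 - 18\right) = \left(13 + 16\right) 3 \left(-17\right) = 29 \left(-51\right) = -1479$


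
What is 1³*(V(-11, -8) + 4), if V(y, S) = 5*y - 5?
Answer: -56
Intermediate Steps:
V(y, S) = -5 + 5*y
1³*(V(-11, -8) + 4) = 1³*((-5 + 5*(-11)) + 4) = 1*((-5 - 55) + 4) = 1*(-60 + 4) = 1*(-56) = -56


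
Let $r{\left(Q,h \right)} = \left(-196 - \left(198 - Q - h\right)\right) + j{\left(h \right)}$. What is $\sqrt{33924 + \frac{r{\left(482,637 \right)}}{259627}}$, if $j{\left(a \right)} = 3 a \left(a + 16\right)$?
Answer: $\frac{2 \sqrt{571752848280353}}{259627} \approx 184.2$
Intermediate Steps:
$j{\left(a \right)} = 3 a \left(16 + a\right)$
$r{\left(Q,h \right)} = -394 + Q + h + 3 h \left(16 + h\right)$ ($r{\left(Q,h \right)} = \left(-196 - \left(198 - Q - h\right)\right) + 3 h \left(16 + h\right) = \left(-196 + \left(-198 + Q + h\right)\right) + 3 h \left(16 + h\right) = \left(-394 + Q + h\right) + 3 h \left(16 + h\right) = -394 + Q + h + 3 h \left(16 + h\right)$)
$\sqrt{33924 + \frac{r{\left(482,637 \right)}}{259627}} = \sqrt{33924 + \frac{-394 + 482 + 637 + 3 \cdot 637 \left(16 + 637\right)}{259627}} = \sqrt{33924 + \left(-394 + 482 + 637 + 3 \cdot 637 \cdot 653\right) \frac{1}{259627}} = \sqrt{33924 + \left(-394 + 482 + 637 + 1247883\right) \frac{1}{259627}} = \sqrt{33924 + 1248608 \cdot \frac{1}{259627}} = \sqrt{33924 + \frac{1248608}{259627}} = \sqrt{\frac{8808834956}{259627}} = \frac{2 \sqrt{571752848280353}}{259627}$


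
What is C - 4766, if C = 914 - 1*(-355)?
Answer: -3497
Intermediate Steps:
C = 1269 (C = 914 + 355 = 1269)
C - 4766 = 1269 - 4766 = -3497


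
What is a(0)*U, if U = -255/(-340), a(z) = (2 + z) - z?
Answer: 3/2 ≈ 1.5000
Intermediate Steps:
a(z) = 2
U = ¾ (U = -255*(-1/340) = ¾ ≈ 0.75000)
a(0)*U = 2*(¾) = 3/2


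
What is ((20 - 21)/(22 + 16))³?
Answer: -1/54872 ≈ -1.8224e-5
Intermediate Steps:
((20 - 21)/(22 + 16))³ = (-1/38)³ = -1/54872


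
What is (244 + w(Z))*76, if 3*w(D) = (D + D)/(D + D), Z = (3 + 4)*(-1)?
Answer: 55708/3 ≈ 18569.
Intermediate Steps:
Z = -7 (Z = 7*(-1) = -7)
w(D) = 1/3 (w(D) = ((D + D)/(D + D))/3 = ((2*D)/((2*D)))/3 = ((2*D)*(1/(2*D)))/3 = (1/3)*1 = 1/3)
(244 + w(Z))*76 = (244 + 1/3)*76 = (733/3)*76 = 55708/3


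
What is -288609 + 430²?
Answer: -103709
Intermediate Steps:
-288609 + 430² = -288609 + 184900 = -103709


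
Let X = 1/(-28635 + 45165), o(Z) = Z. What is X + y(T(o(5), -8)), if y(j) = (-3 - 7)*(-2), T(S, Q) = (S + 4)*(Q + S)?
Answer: 330601/16530 ≈ 20.000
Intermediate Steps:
T(S, Q) = (4 + S)*(Q + S)
y(j) = 20 (y(j) = -10*(-2) = 20)
X = 1/16530 ≈ 6.0496e-5
X + y(T(o(5), -8)) = 1/16530 + 20 = 330601/16530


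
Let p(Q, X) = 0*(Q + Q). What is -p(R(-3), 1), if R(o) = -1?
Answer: 0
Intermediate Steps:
p(Q, X) = 0 (p(Q, X) = 0*(2*Q) = 0)
-p(R(-3), 1) = -1*0 = 0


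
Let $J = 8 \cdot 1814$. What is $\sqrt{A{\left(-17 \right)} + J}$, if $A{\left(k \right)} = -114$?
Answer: $\sqrt{14398} \approx 119.99$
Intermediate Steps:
$J = 14512$
$\sqrt{A{\left(-17 \right)} + J} = \sqrt{-114 + 14512} = \sqrt{14398}$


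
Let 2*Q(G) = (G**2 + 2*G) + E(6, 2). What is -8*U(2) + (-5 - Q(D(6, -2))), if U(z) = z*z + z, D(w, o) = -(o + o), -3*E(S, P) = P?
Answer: -194/3 ≈ -64.667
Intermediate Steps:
E(S, P) = -P/3
D(w, o) = -2*o
Q(G) = -1/3 + G + G**2/2 (Q(G) = ((G**2 + 2*G) - 1/3*2)/2 = ((G**2 + 2*G) - 2/3)/2 = (-2/3 + G**2 + 2*G)/2 = -1/3 + G + G**2/2)
U(z) = z + z**2 (U(z) = z**2 + z = z + z**2)
-8*U(2) + (-5 - Q(D(6, -2))) = -16*(1 + 2) + (-5 - (-1/3 - 2*(-2) + (-2*(-2))**2/2)) = -16*3 + (-5 - (-1/3 + 4 + (1/2)*4**2)) = -8*6 + (-5 - (-1/3 + 4 + (1/2)*16)) = -48 + (-5 - (-1/3 + 4 + 8)) = -48 + (-5 - 1*35/3) = -48 + (-5 - 35/3) = -48 - 50/3 = -194/3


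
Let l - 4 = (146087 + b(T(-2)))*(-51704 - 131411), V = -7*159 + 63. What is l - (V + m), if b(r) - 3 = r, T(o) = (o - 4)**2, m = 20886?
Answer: -26757882322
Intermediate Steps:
T(o) = (-4 + o)**2
V = -1050 (V = -1113 + 63 = -1050)
b(r) = 3 + r
l = -26757862486 (l = 4 + (146087 + (3 + (-4 - 2)**2))*(-51704 - 131411) = 4 + (146087 + (3 + (-6)**2))*(-183115) = 4 + (146087 + (3 + 36))*(-183115) = 4 + (146087 + 39)*(-183115) = 4 + 146126*(-183115) = 4 - 26757862490 = -26757862486)
l - (V + m) = -26757862486 - (-1050 + 20886) = -26757862486 - 1*19836 = -26757862486 - 19836 = -26757882322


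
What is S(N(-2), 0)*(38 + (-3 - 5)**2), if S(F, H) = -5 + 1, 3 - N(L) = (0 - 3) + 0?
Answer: -408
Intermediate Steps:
N(L) = 6 (N(L) = 3 - ((0 - 3) + 0) = 3 - (-3 + 0) = 3 - 1*(-3) = 3 + 3 = 6)
S(F, H) = -4
S(N(-2), 0)*(38 + (-3 - 5)**2) = -4*(38 + (-3 - 5)**2) = -4*(38 + (-8)**2) = -4*(38 + 64) = -4*102 = -408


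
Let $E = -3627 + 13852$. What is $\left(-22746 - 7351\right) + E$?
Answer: $-19872$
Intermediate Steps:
$E = 10225$
$\left(-22746 - 7351\right) + E = \left(-22746 - 7351\right) + 10225 = -30097 + 10225 = -19872$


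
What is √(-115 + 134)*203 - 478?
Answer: -478 + 203*√19 ≈ 406.86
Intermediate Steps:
√(-115 + 134)*203 - 478 = √19*203 - 478 = 203*√19 - 478 = -478 + 203*√19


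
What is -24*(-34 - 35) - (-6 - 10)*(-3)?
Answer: 1608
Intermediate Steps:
-24*(-34 - 35) - (-6 - 10)*(-3) = -24*(-69) - (-16)*(-3) = 1656 - 1*48 = 1656 - 48 = 1608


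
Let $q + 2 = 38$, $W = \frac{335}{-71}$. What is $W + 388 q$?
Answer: $\frac{991393}{71} \approx 13963.0$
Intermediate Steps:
$W = - \frac{335}{71}$ ($W = 335 \left(- \frac{1}{71}\right) = - \frac{335}{71} \approx -4.7183$)
$q = 36$ ($q = -2 + 38 = 36$)
$W + 388 q = - \frac{335}{71} + 388 \cdot 36 = - \frac{335}{71} + 13968 = \frac{991393}{71}$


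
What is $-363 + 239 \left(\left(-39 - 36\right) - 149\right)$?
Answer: $-53899$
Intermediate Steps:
$-363 + 239 \left(\left(-39 - 36\right) - 149\right) = -363 + 239 \left(-75 - 149\right) = -363 + 239 \left(-224\right) = -363 - 53536 = -53899$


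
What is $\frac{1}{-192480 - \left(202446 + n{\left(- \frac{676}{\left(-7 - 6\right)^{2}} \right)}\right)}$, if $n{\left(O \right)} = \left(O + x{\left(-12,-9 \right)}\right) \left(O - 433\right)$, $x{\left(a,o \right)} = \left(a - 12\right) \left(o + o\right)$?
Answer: $- \frac{1}{207890} \approx -4.8102 \cdot 10^{-6}$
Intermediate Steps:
$x{\left(a,o \right)} = 2 o \left(-12 + a\right)$ ($x{\left(a,o \right)} = \left(-12 + a\right) 2 o = 2 o \left(-12 + a\right)$)
$n{\left(O \right)} = \left(-433 + O\right) \left(432 + O\right)$ ($n{\left(O \right)} = \left(O + 2 \left(-9\right) \left(-12 - 12\right)\right) \left(O - 433\right) = \left(O + 2 \left(-9\right) \left(-24\right)\right) \left(-433 + O\right) = \left(O + 432\right) \left(-433 + O\right) = \left(432 + O\right) \left(-433 + O\right) = \left(-433 + O\right) \left(432 + O\right)$)
$\frac{1}{-192480 - \left(202446 + n{\left(- \frac{676}{\left(-7 - 6\right)^{2}} \right)}\right)} = \frac{1}{-192480 - \left(15390 + \left(- \frac{676}{\left(-7 - 6\right)^{2}}\right)^{2} - - \frac{676}{\left(-7 - 6\right)^{2}}\right)} = \frac{1}{-192480 - \left(15390 + \left(- \frac{676}{\left(-13\right)^{2}}\right)^{2} - - \frac{676}{\left(-13\right)^{2}}\right)} = \frac{1}{-192480 - \left(15390 + \left(- \frac{676}{169}\right)^{2} - - \frac{676}{169}\right)} = \frac{1}{-192480 - \left(15390 + \left(\left(-676\right) \frac{1}{169}\right)^{2} - \left(-676\right) \frac{1}{169}\right)} = \frac{1}{-192480 - \left(15406 + 4\right)} = \frac{1}{-192480 - 15410} = \frac{1}{-207890} = - \frac{1}{207890}$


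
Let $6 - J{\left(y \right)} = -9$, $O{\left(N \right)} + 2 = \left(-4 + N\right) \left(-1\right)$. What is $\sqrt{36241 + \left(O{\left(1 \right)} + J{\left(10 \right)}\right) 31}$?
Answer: $\sqrt{36737} \approx 191.67$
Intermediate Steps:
$O{\left(N \right)} = 2 - N$ ($O{\left(N \right)} = -2 + \left(-4 + N\right) \left(-1\right) = -2 - \left(-4 + N\right) = 2 - N$)
$J{\left(y \right)} = 15$ ($J{\left(y \right)} = 6 - -9 = 6 + 9 = 15$)
$\sqrt{36241 + \left(O{\left(1 \right)} + J{\left(10 \right)}\right) 31} = \sqrt{36241 + \left(\left(2 - 1\right) + 15\right) 31} = \sqrt{36241 + \left(1 + 15\right) 31} = \sqrt{36241 + 16 \cdot 31} = \sqrt{36241 + 496} = \sqrt{36737}$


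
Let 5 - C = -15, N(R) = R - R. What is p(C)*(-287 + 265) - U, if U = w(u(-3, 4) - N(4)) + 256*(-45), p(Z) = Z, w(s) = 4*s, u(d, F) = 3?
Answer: 11068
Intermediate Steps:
N(R) = 0
C = 20 (C = 5 - 1*(-15) = 5 + 15 = 20)
U = -11508 (U = 4*(3 - 1*0) + 256*(-45) = 4*(3 + 0) - 11520 = 4*3 - 11520 = 12 - 11520 = -11508)
p(C)*(-287 + 265) - U = 20*(-287 + 265) - 1*(-11508) = 20*(-22) + 11508 = -440 + 11508 = 11068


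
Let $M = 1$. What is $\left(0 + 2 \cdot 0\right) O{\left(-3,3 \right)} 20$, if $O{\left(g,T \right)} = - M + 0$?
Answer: $0$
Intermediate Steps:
$O{\left(g,T \right)} = -1$ ($O{\left(g,T \right)} = \left(-1\right) 1 + 0 = -1 + 0 = -1$)
$\left(0 + 2 \cdot 0\right) O{\left(-3,3 \right)} 20 = \left(0 + 2 \cdot 0\right) \left(-1\right) 20 = \left(0 + 0\right) \left(-1\right) 20 = 0 \left(-1\right) 20 = 0 \cdot 20 = 0$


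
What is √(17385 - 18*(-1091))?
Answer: √37023 ≈ 192.41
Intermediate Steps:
√(17385 - 18*(-1091)) = √(17385 + 19638) = √37023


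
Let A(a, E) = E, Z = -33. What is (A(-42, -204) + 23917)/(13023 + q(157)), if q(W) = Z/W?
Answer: 3722941/2044578 ≈ 1.8209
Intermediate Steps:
q(W) = -33/W
(A(-42, -204) + 23917)/(13023 + q(157)) = (-204 + 23917)/(13023 - 33/157) = 23713/(13023 - 33*1/157) = 23713/(13023 - 33/157) = 23713/(2044578/157) = 23713*(157/2044578) = 3722941/2044578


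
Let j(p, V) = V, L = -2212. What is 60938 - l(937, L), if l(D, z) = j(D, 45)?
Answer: 60893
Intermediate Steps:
l(D, z) = 45
60938 - l(937, L) = 60938 - 1*45 = 60938 - 45 = 60893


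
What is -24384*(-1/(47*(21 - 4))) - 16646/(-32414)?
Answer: 401841565/12949393 ≈ 31.032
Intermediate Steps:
-24384*(-1/(47*(21 - 4))) - 16646/(-32414) = -24384/(17*(-47)) - 16646*(-1/32414) = -24384/(-799) + 8323/16207 = -24384*(-1/799) + 8323/16207 = 24384/799 + 8323/16207 = 401841565/12949393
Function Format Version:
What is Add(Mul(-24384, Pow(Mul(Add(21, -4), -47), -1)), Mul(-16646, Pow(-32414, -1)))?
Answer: Rational(401841565, 12949393) ≈ 31.032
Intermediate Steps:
Add(Mul(-24384, Pow(Mul(Add(21, -4), -47), -1)), Mul(-16646, Pow(-32414, -1))) = Add(Mul(-24384, Pow(Mul(17, -47), -1)), Mul(-16646, Rational(-1, 32414))) = Add(Mul(-24384, Pow(-799, -1)), Rational(8323, 16207)) = Add(Mul(-24384, Rational(-1, 799)), Rational(8323, 16207)) = Add(Rational(24384, 799), Rational(8323, 16207)) = Rational(401841565, 12949393)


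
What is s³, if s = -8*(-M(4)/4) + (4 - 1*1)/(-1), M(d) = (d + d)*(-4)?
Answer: -300763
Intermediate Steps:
M(d) = -8*d (M(d) = (2*d)*(-4) = -8*d)
s = -67 (s = -8/((-4/((-8*4)))) + (4 - 1*1)/(-1) = -8/((-4/(-32))) + (4 - 1)*(-1) = -8/((-4*(-1/32))) + 3*(-1) = -8/⅛ - 3 = -8*8 - 3 = -64 - 3 = -67)
s³ = (-67)³ = -300763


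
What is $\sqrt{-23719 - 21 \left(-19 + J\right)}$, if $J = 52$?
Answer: $2 i \sqrt{6103} \approx 156.24 i$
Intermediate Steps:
$\sqrt{-23719 - 21 \left(-19 + J\right)} = \sqrt{-23719 - 21 \left(-19 + 52\right)} = \sqrt{-23719 - 693} = \sqrt{-24412} = 2 i \sqrt{6103}$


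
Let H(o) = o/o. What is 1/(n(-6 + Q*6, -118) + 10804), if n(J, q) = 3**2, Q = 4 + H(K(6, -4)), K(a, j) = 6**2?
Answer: 1/10813 ≈ 9.2481e-5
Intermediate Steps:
K(a, j) = 36
H(o) = 1
Q = 5 (Q = 4 + 1 = 5)
n(J, q) = 9
1/(n(-6 + Q*6, -118) + 10804) = 1/(9 + 10804) = 1/10813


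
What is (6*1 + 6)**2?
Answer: 144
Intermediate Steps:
(6*1 + 6)**2 = (6 + 6)**2 = 12**2 = 144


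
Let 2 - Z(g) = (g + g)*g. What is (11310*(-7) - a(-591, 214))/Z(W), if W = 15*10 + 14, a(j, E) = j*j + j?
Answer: 14262/1793 ≈ 7.9543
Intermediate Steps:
a(j, E) = j + j**2 (a(j, E) = j**2 + j = j + j**2)
W = 164 (W = 150 + 14 = 164)
Z(g) = 2 - 2*g**2 (Z(g) = 2 - (g + g)*g = 2 - 2*g*g = 2 - 2*g**2)
(11310*(-7) - a(-591, 214))/Z(W) = (11310*(-7) - (-591)*(1 - 591))/(2 - 2*164**2) = (-79170 - (-591)*(-590))/(2 - 2*26896) = (-79170 - 1*348690)/(2 - 53792) = (-79170 - 348690)/(-53790) = -427860*(-1/53790) = 14262/1793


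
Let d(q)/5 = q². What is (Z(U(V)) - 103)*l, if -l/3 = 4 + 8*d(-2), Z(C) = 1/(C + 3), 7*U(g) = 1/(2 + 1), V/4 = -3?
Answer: 808233/16 ≈ 50515.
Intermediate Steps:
V = -12 (V = 4*(-3) = -12)
d(q) = 5*q²
U(g) = 1/21 (U(g) = 1/(7*(2 + 1)) = (⅐)/3 = (⅐)*(⅓) = 1/21)
Z(C) = 1/(3 + C)
l = -492 (l = -3*(4 + 8*(5*(-2)²)) = -3*(4 + 8*(5*4)) = -3*(4 + 8*20) = -3*(4 + 160) = -3*164 = -492)
(Z(U(V)) - 103)*l = (1/(3 + 1/21) - 103)*(-492) = (1/(64/21) - 103)*(-492) = (21/64 - 103)*(-492) = -6571/64*(-492) = 808233/16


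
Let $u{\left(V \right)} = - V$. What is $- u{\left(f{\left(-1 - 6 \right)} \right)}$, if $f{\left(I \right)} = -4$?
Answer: $-4$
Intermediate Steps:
$- u{\left(f{\left(-1 - 6 \right)} \right)} = - \left(-1\right) \left(-4\right) = \left(-1\right) 4 = -4$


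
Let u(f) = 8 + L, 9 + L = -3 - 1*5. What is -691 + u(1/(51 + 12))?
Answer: -700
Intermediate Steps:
L = -17 (L = -9 + (-3 - 1*5) = -9 + (-3 - 5) = -9 - 8 = -17)
u(f) = -9 (u(f) = 8 - 17 = -9)
-691 + u(1/(51 + 12)) = -691 - 9 = -700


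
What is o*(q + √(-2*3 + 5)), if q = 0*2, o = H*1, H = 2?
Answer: 2*I ≈ 2.0*I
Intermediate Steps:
o = 2 (o = 2*1 = 2)
q = 0
o*(q + √(-2*3 + 5)) = 2*(0 + √(-2*3 + 5)) = 2*(0 + √(-6 + 5)) = 2*(0 + √(-1)) = 2*(0 + I) = 2*I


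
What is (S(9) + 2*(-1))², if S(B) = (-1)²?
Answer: 1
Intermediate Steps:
S(B) = 1
(S(9) + 2*(-1))² = (1 + 2*(-1))² = (1 - 2)² = (-1)² = 1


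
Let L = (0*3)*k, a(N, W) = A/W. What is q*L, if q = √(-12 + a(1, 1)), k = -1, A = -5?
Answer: 0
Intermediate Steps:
a(N, W) = -5/W
q = I*√17 (q = √(-12 - 5/1) = √(-12 - 5*1) = √(-12 - 5) = √(-17) = I*√17 ≈ 4.1231*I)
L = 0 (L = (0*3)*(-1) = 0*(-1) = 0)
q*L = (I*√17)*0 = 0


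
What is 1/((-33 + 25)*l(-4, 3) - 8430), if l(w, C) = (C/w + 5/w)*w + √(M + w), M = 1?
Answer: I/(2*(-4247*I + 4*√3)) ≈ -0.00011773 + 1.9205e-7*I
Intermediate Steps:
l(w, C) = √(1 + w) + w*(5/w + C/w) (l(w, C) = (C/w + 5/w)*w + √(1 + w) = (5/w + C/w)*w + √(1 + w) = w*(5/w + C/w) + √(1 + w) = √(1 + w) + w*(5/w + C/w))
1/((-33 + 25)*l(-4, 3) - 8430) = 1/((-33 + 25)*(5 + 3 + √(1 - 4)) - 8430) = 1/(-8*(5 + 3 + √(-3)) - 8430) = 1/(-8*(5 + 3 + I*√3) - 8430) = 1/(-8*(8 + I*√3) - 8430) = 1/((-64 - 8*I*√3) - 8430) = 1/(-8494 - 8*I*√3)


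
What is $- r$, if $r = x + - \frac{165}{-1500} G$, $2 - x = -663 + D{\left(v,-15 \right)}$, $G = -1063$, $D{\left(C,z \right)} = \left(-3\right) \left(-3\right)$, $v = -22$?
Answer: $- \frac{53907}{100} \approx -539.07$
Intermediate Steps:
$D{\left(C,z \right)} = 9$
$x = 656$ ($x = 2 - \left(-663 + 9\right) = 2 - -654 = 2 + 654 = 656$)
$r = \frac{53907}{100}$ ($r = 656 + - \frac{165}{-1500} \left(-1063\right) = 656 + \left(-165\right) \left(- \frac{1}{1500}\right) \left(-1063\right) = 656 + \frac{11}{100} \left(-1063\right) = 656 - \frac{11693}{100} = \frac{53907}{100} \approx 539.07$)
$- r = \left(-1\right) \frac{53907}{100} = - \frac{53907}{100}$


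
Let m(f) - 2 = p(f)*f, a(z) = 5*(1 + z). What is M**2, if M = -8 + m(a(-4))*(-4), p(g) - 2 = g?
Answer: 633616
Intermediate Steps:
a(z) = 5 + 5*z
p(g) = 2 + g
m(f) = 2 + f*(2 + f) (m(f) = 2 + (2 + f)*f = 2 + f*(2 + f))
M = -796 (M = -8 + (2 + (5 + 5*(-4))*(2 + (5 + 5*(-4))))*(-4) = -8 + (2 + (5 - 20)*(2 + (5 - 20)))*(-4) = -8 + (2 - 15*(2 - 15))*(-4) = -8 + (2 - 15*(-13))*(-4) = -8 + (2 + 195)*(-4) = -8 + 197*(-4) = -8 - 788 = -796)
M**2 = (-796)**2 = 633616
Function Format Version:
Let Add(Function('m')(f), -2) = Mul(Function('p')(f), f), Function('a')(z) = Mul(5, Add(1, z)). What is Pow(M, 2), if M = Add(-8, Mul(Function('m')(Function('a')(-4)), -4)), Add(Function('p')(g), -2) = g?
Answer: 633616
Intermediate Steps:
Function('a')(z) = Add(5, Mul(5, z))
Function('p')(g) = Add(2, g)
Function('m')(f) = Add(2, Mul(f, Add(2, f))) (Function('m')(f) = Add(2, Mul(Add(2, f), f)) = Add(2, Mul(f, Add(2, f))))
M = -796 (M = Add(-8, Mul(Add(2, Mul(Add(5, Mul(5, -4)), Add(2, Add(5, Mul(5, -4))))), -4)) = Add(-8, Mul(Add(2, Mul(Add(5, -20), Add(2, Add(5, -20)))), -4)) = Add(-8, Mul(Add(2, Mul(-15, Add(2, -15))), -4)) = Add(-8, Mul(Add(2, Mul(-15, -13)), -4)) = Add(-8, Mul(Add(2, 195), -4)) = Add(-8, Mul(197, -4)) = Add(-8, -788) = -796)
Pow(M, 2) = Pow(-796, 2) = 633616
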